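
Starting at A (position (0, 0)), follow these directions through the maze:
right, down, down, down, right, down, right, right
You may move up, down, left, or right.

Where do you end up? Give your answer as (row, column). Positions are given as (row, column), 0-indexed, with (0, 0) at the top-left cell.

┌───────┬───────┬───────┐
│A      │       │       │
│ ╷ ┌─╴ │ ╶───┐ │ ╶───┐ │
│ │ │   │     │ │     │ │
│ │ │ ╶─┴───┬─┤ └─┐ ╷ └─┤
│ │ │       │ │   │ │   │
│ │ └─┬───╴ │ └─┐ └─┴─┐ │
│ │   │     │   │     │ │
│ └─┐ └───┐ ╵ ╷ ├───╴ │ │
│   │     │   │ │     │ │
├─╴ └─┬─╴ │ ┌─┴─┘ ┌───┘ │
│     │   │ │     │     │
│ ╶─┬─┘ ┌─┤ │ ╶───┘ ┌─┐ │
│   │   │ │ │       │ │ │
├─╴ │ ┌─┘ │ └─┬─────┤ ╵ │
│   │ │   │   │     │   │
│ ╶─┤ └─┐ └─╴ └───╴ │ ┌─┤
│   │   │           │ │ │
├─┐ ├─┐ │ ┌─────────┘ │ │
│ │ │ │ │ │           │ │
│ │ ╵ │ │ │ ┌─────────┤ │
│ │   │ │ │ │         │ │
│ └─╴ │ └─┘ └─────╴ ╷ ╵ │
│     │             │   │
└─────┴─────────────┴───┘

Following directions step by step:
Start: (0, 0)
  right: (0, 0) → (0, 1)
  down: (0, 1) → (1, 1)
  down: (1, 1) → (2, 1)
  down: (2, 1) → (3, 1)
  right: (3, 1) → (3, 2)
  down: (3, 2) → (4, 2)
  right: (4, 2) → (4, 3)
  right: (4, 3) → (4, 4)
Final position: (4, 4)

Path taken:

┌───────┬───────┬───────┐
│A ↓    │       │       │
│ ╷ ┌─╴ │ ╶───┐ │ ╶───┐ │
│ │↓│   │     │ │     │ │
│ │ │ ╶─┴───┬─┤ └─┐ ╷ └─┤
│ │↓│       │ │   │ │   │
│ │ └─┬───╴ │ └─┐ └─┴─┐ │
│ │↳ ↓│     │   │     │ │
│ └─┐ └───┐ ╵ ╷ ├───╴ │ │
│   │↳ → B│   │ │     │ │
├─╴ └─┬─╴ │ ┌─┴─┘ ┌───┘ │
│     │   │ │     │     │
│ ╶─┬─┘ ┌─┤ │ ╶───┘ ┌─┐ │
│   │   │ │ │       │ │ │
├─╴ │ ┌─┘ │ └─┬─────┤ ╵ │
│   │ │   │   │     │   │
│ ╶─┤ └─┐ └─╴ └───╴ │ ┌─┤
│   │   │           │ │ │
├─┐ ├─┐ │ ┌─────────┘ │ │
│ │ │ │ │ │           │ │
│ │ ╵ │ │ │ ┌─────────┤ │
│ │   │ │ │ │         │ │
│ └─╴ │ └─┘ └─────╴ ╷ ╵ │
│     │             │   │
└─────┴─────────────┴───┘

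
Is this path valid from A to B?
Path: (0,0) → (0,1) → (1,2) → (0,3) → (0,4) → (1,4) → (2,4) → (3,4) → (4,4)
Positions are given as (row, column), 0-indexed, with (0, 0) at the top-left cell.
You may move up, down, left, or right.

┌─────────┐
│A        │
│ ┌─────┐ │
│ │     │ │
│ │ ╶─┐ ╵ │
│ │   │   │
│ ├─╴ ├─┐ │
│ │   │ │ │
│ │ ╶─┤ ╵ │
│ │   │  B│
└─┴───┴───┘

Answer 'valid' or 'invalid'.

Checking path validity:
Result: Invalid move at step 2: cannot move from (0, 1) to (1, 2).

invalid

Correct solution:

┌─────────┐
│A → → → ↓│
│ ┌─────┐ │
│ │     │↓│
│ │ ╶─┐ ╵ │
│ │   │  ↓│
│ ├─╴ ├─┐ │
│ │   │ │↓│
│ │ ╶─┤ ╵ │
│ │   │  B│
└─┴───┴───┘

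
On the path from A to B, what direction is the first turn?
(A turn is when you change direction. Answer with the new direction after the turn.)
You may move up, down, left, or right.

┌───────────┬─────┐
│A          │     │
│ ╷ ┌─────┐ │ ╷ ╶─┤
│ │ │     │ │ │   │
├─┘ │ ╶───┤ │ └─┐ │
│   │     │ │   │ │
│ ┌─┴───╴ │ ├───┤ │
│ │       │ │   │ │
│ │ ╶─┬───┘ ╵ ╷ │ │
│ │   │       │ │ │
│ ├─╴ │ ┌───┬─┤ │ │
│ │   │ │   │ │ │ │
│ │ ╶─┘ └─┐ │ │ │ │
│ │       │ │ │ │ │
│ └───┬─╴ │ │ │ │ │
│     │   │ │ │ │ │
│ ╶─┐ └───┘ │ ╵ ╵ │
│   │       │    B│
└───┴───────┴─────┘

Directions: right, right, right, right, right, down, down, down, down, right, up, right, down, down, down, down, down, right
First turn direction: down

Solution:

┌───────────┬─────┐
│A → → → → ↓│     │
│ ╷ ┌─────┐ │ ╷ ╶─┤
│ │ │     │↓│ │   │
├─┘ │ ╶───┤ │ └─┐ │
│   │     │↓│   │ │
│ ┌─┴───╴ │ ├───┤ │
│ │       │↓│↱ ↓│ │
│ │ ╶─┬───┘ ╵ ╷ │ │
│ │   │    ↳ ↑│↓│ │
│ ├─╴ │ ┌───┬─┤ │ │
│ │   │ │   │ │↓│ │
│ │ ╶─┘ └─┐ │ │ │ │
│ │       │ │ │↓│ │
│ └───┬─╴ │ │ │ │ │
│     │   │ │ │↓│ │
│ ╶─┐ └───┘ │ ╵ ╵ │
│   │       │  ↳ B│
└───┴───────┴─────┘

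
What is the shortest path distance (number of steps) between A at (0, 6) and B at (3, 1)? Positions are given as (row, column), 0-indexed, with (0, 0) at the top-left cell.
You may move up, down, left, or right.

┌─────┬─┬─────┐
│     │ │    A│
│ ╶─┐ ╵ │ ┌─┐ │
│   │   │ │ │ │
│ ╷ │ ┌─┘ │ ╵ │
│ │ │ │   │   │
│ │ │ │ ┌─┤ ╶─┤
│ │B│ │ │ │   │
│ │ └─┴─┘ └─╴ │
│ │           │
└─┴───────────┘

Finding path from (0, 6) to (3, 1):
Path: (0,6) → (1,6) → (2,6) → (2,5) → (3,5) → (3,6) → (4,6) → (4,5) → (4,4) → (4,3) → (4,2) → (4,1) → (3,1)
Distance: 12 steps

Solution:

┌─────┬─┬─────┐
│     │ │    A│
│ ╶─┐ ╵ │ ┌─┐ │
│   │   │ │ │↓│
│ ╷ │ ┌─┘ │ ╵ │
│ │ │ │   │↓ ↲│
│ │ │ │ ┌─┤ ╶─┤
│ │B│ │ │ │↳ ↓│
│ │ └─┴─┘ └─╴ │
│ │↑ ← ← ← ← ↲│
└─┴───────────┘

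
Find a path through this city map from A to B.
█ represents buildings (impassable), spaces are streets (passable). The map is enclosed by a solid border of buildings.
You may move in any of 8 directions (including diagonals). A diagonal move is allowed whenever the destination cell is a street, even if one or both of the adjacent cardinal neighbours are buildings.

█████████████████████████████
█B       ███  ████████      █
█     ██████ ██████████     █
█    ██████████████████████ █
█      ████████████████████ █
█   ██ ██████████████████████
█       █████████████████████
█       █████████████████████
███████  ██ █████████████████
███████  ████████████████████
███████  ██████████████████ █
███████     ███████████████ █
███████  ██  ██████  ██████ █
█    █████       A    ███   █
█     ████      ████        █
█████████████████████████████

Finding the shortest path from A to B:
Movement: 8-directional
Path length: 19 steps
Directions: left → left → left → left → left → up-left → up-left → left → up-left → up → up → up-left → up → up-left → up-left → left → up-left → up-left → up-left

Solution:

█████████████████████████████
█B       ███  ████████      █
█ ↖   ██████ ██████████     █
█  ↖ ██████████████████████ █
█   ↖← ████████████████████ █
█   ██↖██████████████████████
█      ↖█████████████████████
█      ↑█████████████████████
███████ ↖██ █████████████████
███████ ↑████████████████████
███████ ↑██████████████████ █
███████  ↖← ███████████████ █
███████  ██↖ ██████  ██████ █
█    █████  ↖←←←←A    ███   █
█     ████      ████        █
█████████████████████████████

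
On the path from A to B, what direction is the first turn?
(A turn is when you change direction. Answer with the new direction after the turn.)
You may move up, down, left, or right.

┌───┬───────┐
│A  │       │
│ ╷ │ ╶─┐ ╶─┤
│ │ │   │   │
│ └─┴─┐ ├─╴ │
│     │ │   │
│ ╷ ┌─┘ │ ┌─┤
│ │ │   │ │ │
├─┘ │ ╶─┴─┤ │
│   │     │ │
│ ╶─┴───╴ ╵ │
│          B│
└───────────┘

Directions: down, down, right, down, down, left, down, right, right, right, right, right
First turn direction: right

Solution:

┌───┬───────┐
│A  │       │
│ ╷ │ ╶─┐ ╶─┤
│↓│ │   │   │
│ └─┴─┐ ├─╴ │
│↳ ↓  │ │   │
│ ╷ ┌─┘ │ ┌─┤
│ │↓│   │ │ │
├─┘ │ ╶─┴─┤ │
│↓ ↲│     │ │
│ ╶─┴───╴ ╵ │
│↳ → → → → B│
└───────────┘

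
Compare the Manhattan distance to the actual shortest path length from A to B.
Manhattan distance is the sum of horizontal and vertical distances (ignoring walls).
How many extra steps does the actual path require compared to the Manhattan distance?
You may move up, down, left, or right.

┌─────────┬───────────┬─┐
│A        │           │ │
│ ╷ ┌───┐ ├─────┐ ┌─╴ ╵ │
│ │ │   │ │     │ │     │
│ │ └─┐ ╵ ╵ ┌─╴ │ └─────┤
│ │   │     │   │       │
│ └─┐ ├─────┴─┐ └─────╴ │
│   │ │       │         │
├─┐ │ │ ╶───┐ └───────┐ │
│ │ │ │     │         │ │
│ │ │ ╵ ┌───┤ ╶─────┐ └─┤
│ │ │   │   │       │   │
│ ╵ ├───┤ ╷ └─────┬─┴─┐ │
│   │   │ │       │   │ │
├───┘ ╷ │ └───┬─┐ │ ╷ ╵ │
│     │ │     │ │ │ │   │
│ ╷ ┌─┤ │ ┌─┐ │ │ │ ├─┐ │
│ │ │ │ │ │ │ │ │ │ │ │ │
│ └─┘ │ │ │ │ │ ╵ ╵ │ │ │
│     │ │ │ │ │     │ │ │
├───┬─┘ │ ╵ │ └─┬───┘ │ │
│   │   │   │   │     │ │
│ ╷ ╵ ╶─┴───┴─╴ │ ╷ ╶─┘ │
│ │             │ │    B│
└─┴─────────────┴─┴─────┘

Manhattan distance: |11 - 0| + |11 - 0| = 22
Actual path length: 26
Extra steps: 26 - 22 = 4

Solution:

┌─────────┬───────────┬─┐
│A ↓      │           │ │
│ ╷ ┌───┐ ├─────┐ ┌─╴ ╵ │
│ │↓│   │ │     │ │     │
│ │ └─┐ ╵ ╵ ┌─╴ │ └─────┤
│ │↳ ↓│     │   │       │
│ └─┐ ├─────┴─┐ └─────╴ │
│   │↓│↱ → → ↓│         │
├─┐ │ │ ╶───┐ └───────┐ │
│ │ │↓│↑    │↳ → → → ↓│ │
│ │ │ ╵ ┌───┤ ╶─────┐ └─┤
│ │ │↳ ↑│   │       │↳ ↓│
│ ╵ ├───┤ ╷ └─────┬─┴─┐ │
│   │   │ │       │   │↓│
├───┘ ╷ │ └───┬─┐ │ ╷ ╵ │
│     │ │     │ │ │ │  ↓│
│ ╷ ┌─┤ │ ┌─┐ │ │ │ ├─┐ │
│ │ │ │ │ │ │ │ │ │ │ │↓│
│ └─┘ │ │ │ │ │ ╵ ╵ │ │ │
│     │ │ │ │ │     │ │↓│
├───┬─┘ │ ╵ │ └─┬───┘ │ │
│   │   │   │   │     │↓│
│ ╷ ╵ ╶─┴───┴─╴ │ ╷ ╶─┘ │
│ │             │ │    B│
└─┴─────────────┴─┴─────┘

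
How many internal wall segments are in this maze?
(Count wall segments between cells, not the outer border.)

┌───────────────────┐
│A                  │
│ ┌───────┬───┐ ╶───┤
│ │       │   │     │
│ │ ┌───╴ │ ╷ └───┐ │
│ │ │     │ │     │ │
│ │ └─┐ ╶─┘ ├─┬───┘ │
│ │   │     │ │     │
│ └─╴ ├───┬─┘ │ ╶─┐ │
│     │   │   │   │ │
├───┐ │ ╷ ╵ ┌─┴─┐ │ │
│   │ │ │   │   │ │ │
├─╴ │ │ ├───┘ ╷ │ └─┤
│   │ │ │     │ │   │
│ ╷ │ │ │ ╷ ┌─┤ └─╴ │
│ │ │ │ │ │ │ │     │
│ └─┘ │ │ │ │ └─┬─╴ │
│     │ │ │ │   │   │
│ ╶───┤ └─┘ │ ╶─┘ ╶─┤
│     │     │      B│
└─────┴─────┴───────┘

Counting internal wall segments:
Total internal walls: 81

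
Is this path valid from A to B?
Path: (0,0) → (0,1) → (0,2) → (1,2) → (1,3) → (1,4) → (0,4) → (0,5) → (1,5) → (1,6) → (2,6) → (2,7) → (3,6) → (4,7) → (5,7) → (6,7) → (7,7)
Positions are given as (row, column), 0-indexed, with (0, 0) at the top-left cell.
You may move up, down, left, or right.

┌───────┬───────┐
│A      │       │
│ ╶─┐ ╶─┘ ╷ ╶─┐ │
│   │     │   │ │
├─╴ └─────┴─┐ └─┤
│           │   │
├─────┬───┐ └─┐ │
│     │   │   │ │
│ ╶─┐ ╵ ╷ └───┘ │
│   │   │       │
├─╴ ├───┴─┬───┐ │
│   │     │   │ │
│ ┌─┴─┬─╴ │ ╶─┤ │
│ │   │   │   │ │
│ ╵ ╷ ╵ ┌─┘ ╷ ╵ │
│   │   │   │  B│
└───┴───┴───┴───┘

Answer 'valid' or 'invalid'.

Checking path validity:
Result: Invalid move at step 12: cannot move from (2, 7) to (3, 6).

invalid

Correct solution:

┌───────┬───────┐
│A → ↓  │↱ ↓    │
│ ╶─┐ ╶─┘ ╷ ╶─┐ │
│   │↳ → ↑│↳ ↓│ │
├─╴ └─────┴─┐ └─┤
│           │↳ ↓│
├─────┬───┐ └─┐ │
│     │   │   │↓│
│ ╶─┐ ╵ ╷ └───┘ │
│   │   │      ↓│
├─╴ ├───┴─┬───┐ │
│   │     │   │↓│
│ ┌─┴─┬─╴ │ ╶─┤ │
│ │   │   │   │↓│
│ ╵ ╷ ╵ ┌─┘ ╷ ╵ │
│   │   │   │  B│
└───┴───┴───┴───┘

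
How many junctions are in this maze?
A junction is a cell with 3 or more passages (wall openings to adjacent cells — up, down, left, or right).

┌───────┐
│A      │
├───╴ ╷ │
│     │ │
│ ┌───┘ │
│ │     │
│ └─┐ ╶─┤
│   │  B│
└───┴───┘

Checking each cell for number of passages:

Junctions found (3+ passages):
  (0, 2): 3 passages
  (2, 2): 3 passages
Total junctions: 2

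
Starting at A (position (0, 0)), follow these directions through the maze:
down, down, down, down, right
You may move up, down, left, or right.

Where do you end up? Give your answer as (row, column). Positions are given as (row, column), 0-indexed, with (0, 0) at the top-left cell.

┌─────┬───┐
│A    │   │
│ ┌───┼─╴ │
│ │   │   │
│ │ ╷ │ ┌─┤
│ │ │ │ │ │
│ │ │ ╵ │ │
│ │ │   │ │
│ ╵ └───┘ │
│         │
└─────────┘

Following directions step by step:
Start: (0, 0)
  down: (0, 0) → (1, 0)
  down: (1, 0) → (2, 0)
  down: (2, 0) → (3, 0)
  down: (3, 0) → (4, 0)
  right: (4, 0) → (4, 1)
Final position: (4, 1)

Path taken:

┌─────┬───┐
│A    │   │
│ ┌───┼─╴ │
│↓│   │   │
│ │ ╷ │ ┌─┤
│↓│ │ │ │ │
│ │ │ ╵ │ │
│↓│ │   │ │
│ ╵ └───┘ │
│↳ B      │
└─────────┘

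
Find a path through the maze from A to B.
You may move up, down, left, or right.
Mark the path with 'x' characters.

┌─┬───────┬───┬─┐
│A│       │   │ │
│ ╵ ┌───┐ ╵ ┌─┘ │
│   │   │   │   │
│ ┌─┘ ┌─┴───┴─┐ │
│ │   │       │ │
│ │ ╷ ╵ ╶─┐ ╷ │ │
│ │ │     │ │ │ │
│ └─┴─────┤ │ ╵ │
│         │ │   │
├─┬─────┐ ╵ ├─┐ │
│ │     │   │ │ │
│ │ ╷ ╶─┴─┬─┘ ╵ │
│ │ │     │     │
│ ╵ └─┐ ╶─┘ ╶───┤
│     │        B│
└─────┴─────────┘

Finding the shortest path through the maze:
Path length: 24 steps
Directions: down → down → down → down → right → right → right → right → down → right → up → up → up → right → down → down → right → down → down → left → left → down → right → right

Solution:

┌─┬───────┬───┬─┐
│A│       │   │ │
│ ╵ ┌───┐ ╵ ┌─┘ │
│x  │   │   │   │
│ ┌─┘ ┌─┴───┴─┐ │
│x│   │    x x│ │
│ │ ╷ ╵ ╶─┐ ╷ │ │
│x│ │     │x│x│ │
│ └─┴─────┤ │ ╵ │
│x x x x x│x│x x│
├─┬─────┐ ╵ ├─┐ │
│ │     │x x│ │x│
│ │ ╷ ╶─┴─┬─┘ ╵ │
│ │ │     │x x x│
│ ╵ └─┐ ╶─┘ ╶───┤
│     │    x x B│
└─────┴─────────┘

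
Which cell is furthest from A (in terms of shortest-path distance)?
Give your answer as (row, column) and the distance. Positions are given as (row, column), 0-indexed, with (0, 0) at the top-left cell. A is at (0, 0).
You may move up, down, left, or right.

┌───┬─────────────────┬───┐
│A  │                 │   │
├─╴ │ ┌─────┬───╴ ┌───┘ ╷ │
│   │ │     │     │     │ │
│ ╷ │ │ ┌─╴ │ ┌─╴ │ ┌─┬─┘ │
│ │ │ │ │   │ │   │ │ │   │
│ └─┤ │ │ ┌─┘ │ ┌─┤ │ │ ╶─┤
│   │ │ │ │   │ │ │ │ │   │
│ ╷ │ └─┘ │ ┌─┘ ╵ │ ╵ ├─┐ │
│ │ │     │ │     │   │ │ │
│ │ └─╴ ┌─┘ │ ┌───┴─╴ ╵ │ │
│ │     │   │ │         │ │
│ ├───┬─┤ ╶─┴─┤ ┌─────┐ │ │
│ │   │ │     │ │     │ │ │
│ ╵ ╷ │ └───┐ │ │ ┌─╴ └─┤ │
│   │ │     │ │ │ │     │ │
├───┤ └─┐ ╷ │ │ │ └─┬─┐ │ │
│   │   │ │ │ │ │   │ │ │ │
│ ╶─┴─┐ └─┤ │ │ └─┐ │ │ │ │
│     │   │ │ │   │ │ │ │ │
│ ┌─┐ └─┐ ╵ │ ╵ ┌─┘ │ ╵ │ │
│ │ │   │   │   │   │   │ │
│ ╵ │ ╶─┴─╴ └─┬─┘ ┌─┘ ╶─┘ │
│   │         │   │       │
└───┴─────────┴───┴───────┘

Computing BFS distances from A to all cells:
Furthest cell: (11, 7)
Distance: 88 steps

Path from A to the furthest cell:

┌───┬─────────────────┬───┐
│A ↓│↱ → → → → → ↓    │↱ ↓│
├─╴ │ ┌─────┬───╴ ┌───┘ ╷ │
│↓ ↲│↑│     │↓ ← ↲│↱ → ↑│↓│
│ ╷ │ │ ┌─╴ │ ┌─╴ │ ┌─┬─┘ │
│↓│ │↑│ │   │↓│   │↑│ │↓ ↲│
│ └─┤ │ │ ┌─┘ │ ┌─┤ │ │ ╶─┤
│↳ ↓│↑│ │ │↓ ↲│ │ │↑│ │↳ ↓│
│ ╷ │ └─┘ │ ┌─┘ ╵ │ ╵ ├─┐ │
│ │↓│↑ ↰  │↓│     │↑ ↰│ │↓│
│ │ └─╴ ┌─┘ │ ┌───┴─╴ ╵ │ │
│ │↳ → ↑│↓ ↲│ │↱ → → ↑  │↓│
│ ├───┬─┤ ╶─┴─┤ ┌─────┐ │ │
│ │   │ │↳ → ↓│↑│↓ ← ↰│ │↓│
│ ╵ ╷ │ └───┐ │ │ ┌─╴ └─┤ │
│   │ │     │↓│↑│↓│  ↑ ↰│↓│
├───┤ └─┐ ╷ │ │ │ └─┬─┐ │ │
│   │   │ │ │↓│↑│↳ ↓│ │↑│↓│
│ ╶─┴─┐ └─┤ │ │ └─┐ │ │ │ │
│     │   │ │↓│↑  │↓│ │↑│↓│
│ ┌─┐ └─┐ ╵ │ ╵ ┌─┘ │ ╵ │ │
│ │ │   │   │↳ ↑│↓ ↲│↱ ↑│↓│
│ ╵ │ ╶─┴─╴ └─┬─┘ ┌─┘ ╶─┘ │
│   │         │B ↲│  ↑ ← ↲│
└───┴─────────┴───┴───────┘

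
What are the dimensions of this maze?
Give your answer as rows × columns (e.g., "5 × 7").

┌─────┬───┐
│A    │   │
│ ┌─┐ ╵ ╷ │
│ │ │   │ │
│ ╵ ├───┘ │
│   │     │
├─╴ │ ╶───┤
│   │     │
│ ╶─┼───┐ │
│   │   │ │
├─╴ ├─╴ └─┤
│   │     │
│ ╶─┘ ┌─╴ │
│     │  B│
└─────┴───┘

Counting the maze dimensions:
Rows (vertical): 7
Columns (horizontal): 5
Dimensions: 7 × 5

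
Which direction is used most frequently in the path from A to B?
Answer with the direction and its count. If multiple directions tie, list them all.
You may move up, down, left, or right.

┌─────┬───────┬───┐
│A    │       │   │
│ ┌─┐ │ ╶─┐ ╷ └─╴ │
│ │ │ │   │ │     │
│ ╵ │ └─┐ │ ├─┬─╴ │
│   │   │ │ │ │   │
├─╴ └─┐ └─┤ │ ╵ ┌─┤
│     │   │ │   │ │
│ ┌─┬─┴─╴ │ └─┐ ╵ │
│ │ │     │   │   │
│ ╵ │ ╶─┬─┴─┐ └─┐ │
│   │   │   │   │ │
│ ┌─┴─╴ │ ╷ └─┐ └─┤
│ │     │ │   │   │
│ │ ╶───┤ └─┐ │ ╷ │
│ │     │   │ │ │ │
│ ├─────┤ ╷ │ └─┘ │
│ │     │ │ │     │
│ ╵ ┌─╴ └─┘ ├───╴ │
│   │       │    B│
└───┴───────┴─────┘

Directions: down, down, right, down, left, down, down, down, down, down, down, right, up, right, right, down, right, right, up, up, left, up, up, right, down, right, down, down, right, right, down
Counts: {'down': 14, 'right': 10, 'left': 2, 'up': 5}
Most common: down (14 times)

Solution:

┌─────┬───────┬───┐
│A    │       │   │
│ ┌─┐ │ ╶─┐ ╷ └─╴ │
│↓│ │ │   │ │     │
│ ╵ │ └─┐ │ ├─┬─╴ │
│↳ ↓│   │ │ │ │   │
├─╴ └─┐ └─┤ │ ╵ ┌─┤
│↓ ↲  │   │ │   │ │
│ ┌─┬─┴─╴ │ └─┐ ╵ │
│↓│ │     │   │   │
│ ╵ │ ╶─┬─┴─┐ └─┐ │
│↓  │   │↱ ↓│   │ │
│ ┌─┴─╴ │ ╷ └─┐ └─┤
│↓│     │↑│↳ ↓│   │
│ │ ╶───┤ └─┐ │ ╷ │
│↓│     │↑ ↰│↓│ │ │
│ ├─────┤ ╷ │ └─┘ │
│↓│↱ → ↓│ │↑│↳ → ↓│
│ ╵ ┌─╴ └─┘ ├───╴ │
│↳ ↑│  ↳ → ↑│    B│
└───┴───────┴─────┘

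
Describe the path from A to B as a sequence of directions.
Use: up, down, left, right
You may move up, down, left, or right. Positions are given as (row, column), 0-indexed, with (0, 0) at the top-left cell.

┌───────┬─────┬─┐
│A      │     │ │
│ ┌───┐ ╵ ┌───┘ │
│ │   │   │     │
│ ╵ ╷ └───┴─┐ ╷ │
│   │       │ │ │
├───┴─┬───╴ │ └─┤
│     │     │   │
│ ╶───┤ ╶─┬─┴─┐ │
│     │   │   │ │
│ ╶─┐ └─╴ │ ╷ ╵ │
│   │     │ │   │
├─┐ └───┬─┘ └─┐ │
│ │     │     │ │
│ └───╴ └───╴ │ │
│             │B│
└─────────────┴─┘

Finding the path and converting it to directions:
Path through cells: (0,0) → (1,0) → (2,0) → (2,1) → (1,1) → (1,2) → (2,2) → (2,3) → (2,4) → (2,5) → (3,5) → (3,4) → (3,3) → (4,3) → (4,4) → (5,4) → (5,3) → (5,2) → (4,2) → (4,1) → (4,0) → (5,0) → (5,1) → (6,1) → (6,2) → (6,3) → (7,3) → (7,4) → (7,5) → (7,6) → (6,6) → (6,5) → (5,5) → (4,5) → (4,6) → (5,6) → (5,7) → (6,7) → (7,7)
Directions: down, down, right, up, right, down, right, right, right, down, left, left, down, right, down, left, left, up, left, left, down, right, down, right, right, down, right, right, right, up, left, up, up, right, down, right, down, down

Solution:

┌───────┬─────┬─┐
│A      │     │ │
│ ┌───┐ ╵ ┌───┘ │
│↓│↱ ↓│   │     │
│ ╵ ╷ └───┴─┐ ╷ │
│↳ ↑│↳ → → ↓│ │ │
├───┴─┬───╴ │ └─┤
│     │↓ ← ↲│   │
│ ╶───┤ ╶─┬─┴─┐ │
│↓ ← ↰│↳ ↓│↱ ↓│ │
│ ╶─┐ └─╴ │ ╷ ╵ │
│↳ ↓│↑ ← ↲│↑│↳ ↓│
├─┐ └───┬─┘ └─┐ │
│ │↳ → ↓│  ↑ ↰│↓│
│ └───╴ └───╴ │ │
│      ↳ → → ↑│B│
└─────────────┴─┘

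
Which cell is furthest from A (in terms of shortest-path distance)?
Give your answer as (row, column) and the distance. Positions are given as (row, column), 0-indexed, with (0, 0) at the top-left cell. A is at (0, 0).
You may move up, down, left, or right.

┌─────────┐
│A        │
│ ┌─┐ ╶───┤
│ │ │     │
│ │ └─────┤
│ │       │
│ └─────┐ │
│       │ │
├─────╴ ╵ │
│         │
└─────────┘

Computing BFS distances from A to all cells:
Furthest cell: (1, 1)
Distance: 14 steps

Path from A to the furthest cell:

┌─────────┐
│A        │
│ ┌─┐ ╶───┤
│↓│B│     │
│ │ └─────┤
│↓│↑ ← ← ↰│
│ └─────┐ │
│↳ → → ↓│↑│
├─────╴ ╵ │
│      ↳ ↑│
└─────────┘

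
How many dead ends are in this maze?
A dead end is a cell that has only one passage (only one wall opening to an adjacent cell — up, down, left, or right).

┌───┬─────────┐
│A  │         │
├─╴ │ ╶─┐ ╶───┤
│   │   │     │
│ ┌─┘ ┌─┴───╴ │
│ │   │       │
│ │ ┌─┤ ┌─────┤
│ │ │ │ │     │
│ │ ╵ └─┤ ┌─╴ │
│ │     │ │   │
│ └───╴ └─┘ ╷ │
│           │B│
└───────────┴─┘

Checking each cell for number of passages:

Dead ends found at positions:
  (0, 0)
  (0, 6)
  (1, 3)
  (3, 2)
  (3, 3)
  (4, 4)
  (5, 6)
Total dead ends: 7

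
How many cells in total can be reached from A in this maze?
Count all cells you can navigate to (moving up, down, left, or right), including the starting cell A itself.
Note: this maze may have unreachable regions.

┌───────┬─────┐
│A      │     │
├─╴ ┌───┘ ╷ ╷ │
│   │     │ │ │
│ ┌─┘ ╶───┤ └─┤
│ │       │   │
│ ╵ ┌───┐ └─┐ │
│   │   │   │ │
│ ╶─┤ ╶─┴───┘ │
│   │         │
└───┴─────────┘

Using BFS/flood-fill to find all reachable cells from A:
Maze size: 5 × 7 = 35 total cells
All cells are reachable — the maze is fully connected.
Reachable cells: 35

Reachable region (· marks reachable cells):

┌───────┬─────┐
│A · · ·│· · ·│
├─╴ ┌───┘ ╷ ╷ │
│· ·│· · ·│·│·│
│ ┌─┘ ╶───┤ └─┤
│·│· · · ·│· ·│
│ ╵ ┌───┐ └─┐ │
│· ·│· ·│· ·│·│
│ ╶─┤ ╶─┴───┘ │
│· ·│· · · · ·│
└───┴─────────┘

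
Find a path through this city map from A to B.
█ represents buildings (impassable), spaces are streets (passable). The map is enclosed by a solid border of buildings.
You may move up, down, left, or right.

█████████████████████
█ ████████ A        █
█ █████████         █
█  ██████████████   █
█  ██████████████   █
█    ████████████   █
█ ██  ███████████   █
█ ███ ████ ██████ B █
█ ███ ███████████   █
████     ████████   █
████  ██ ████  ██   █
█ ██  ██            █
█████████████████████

Finding the shortest path from A to B:
Movement: cardinal only
Path length: 13 steps
Directions: down → right → right → right → right → right → right → down → down → down → down → down → right

Solution:

█████████████████████
█ ████████ A        █
█ █████████↳→→→→→↓  █
█  ██████████████↓  █
█  ██████████████↓  █
█    ████████████↓  █
█ ██  ███████████↓  █
█ ███ ████ ██████↳B █
█ ███ ███████████   █
████     ████████   █
████  ██ ████  ██   █
█ ██  ██            █
█████████████████████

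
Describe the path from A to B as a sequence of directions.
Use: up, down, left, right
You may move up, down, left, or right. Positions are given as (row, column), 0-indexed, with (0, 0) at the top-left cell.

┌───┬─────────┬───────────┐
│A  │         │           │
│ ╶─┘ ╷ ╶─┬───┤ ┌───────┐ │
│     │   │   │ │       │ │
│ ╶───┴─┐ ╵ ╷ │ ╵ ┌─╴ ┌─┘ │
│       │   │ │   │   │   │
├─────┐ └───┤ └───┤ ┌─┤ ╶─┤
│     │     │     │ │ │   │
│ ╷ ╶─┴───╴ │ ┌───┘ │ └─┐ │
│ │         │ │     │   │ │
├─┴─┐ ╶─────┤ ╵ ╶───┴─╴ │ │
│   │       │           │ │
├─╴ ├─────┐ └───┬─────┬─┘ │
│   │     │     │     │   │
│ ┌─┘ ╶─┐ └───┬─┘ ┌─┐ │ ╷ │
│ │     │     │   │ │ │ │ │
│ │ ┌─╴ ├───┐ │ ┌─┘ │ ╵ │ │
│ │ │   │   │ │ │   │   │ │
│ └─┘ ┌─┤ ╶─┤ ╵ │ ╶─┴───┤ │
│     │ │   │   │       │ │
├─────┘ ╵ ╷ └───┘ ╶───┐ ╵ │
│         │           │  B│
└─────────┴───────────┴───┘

Finding the path and converting it to directions:
Path through cells: (0,0) → (1,0) → (1,1) → (1,2) → (0,2) → (0,3) → (1,3) → (1,4) → (2,4) → (2,5) → (1,5) → (1,6) → (2,6) → (3,6) → (4,6) → (5,6) → (5,7) → (4,7) → (4,8) → (4,9) → (3,9) → (2,9) → (2,10) → (1,10) → (1,9) → (1,8) → (2,8) → (2,7) → (1,7) → (0,7) → (0,8) → (0,9) → (0,10) → (0,11) → (0,12) → (1,12) → (2,12) → (2,11) → (3,11) → (3,12) → (4,12) → (5,12) → (6,12) → (7,12) → (8,12) → (9,12) → (10,12)
Directions: down, right, right, up, right, down, right, down, right, up, right, down, down, down, down, right, up, right, right, up, up, right, up, left, left, down, left, up, up, right, right, right, right, right, down, down, left, down, right, down, down, down, down, down, down, down

Solution:

┌───┬─────────┬───────────┐
│A  │↱ ↓      │↱ → → → → ↓│
│ ╶─┘ ╷ ╶─┬───┤ ┌───────┐ │
│↳ → ↑│↳ ↓│↱ ↓│↑│↓ ← ↰  │↓│
│ ╶───┴─┐ ╵ ╷ │ ╵ ┌─╴ ┌─┘ │
│       │↳ ↑│↓│↑ ↲│↱ ↑│↓ ↲│
├─────┐ └───┤ └───┤ ┌─┤ ╶─┤
│     │     │↓    │↑│ │↳ ↓│
│ ╷ ╶─┴───╴ │ ┌───┘ │ └─┐ │
│ │         │↓│↱ → ↑│   │↓│
├─┴─┐ ╶─────┤ ╵ ╶───┴─╴ │ │
│   │       │↳ ↑        │↓│
├─╴ ├─────┐ └───┬─────┬─┘ │
│   │     │     │     │  ↓│
│ ┌─┘ ╶─┐ └───┬─┘ ┌─┐ │ ╷ │
│ │     │     │   │ │ │ │↓│
│ │ ┌─╴ ├───┐ │ ┌─┘ │ ╵ │ │
│ │ │   │   │ │ │   │   │↓│
│ └─┘ ┌─┤ ╶─┤ ╵ │ ╶─┴───┤ │
│     │ │   │   │       │↓│
├─────┘ ╵ ╷ └───┘ ╶───┐ ╵ │
│         │           │  B│
└─────────┴───────────┴───┘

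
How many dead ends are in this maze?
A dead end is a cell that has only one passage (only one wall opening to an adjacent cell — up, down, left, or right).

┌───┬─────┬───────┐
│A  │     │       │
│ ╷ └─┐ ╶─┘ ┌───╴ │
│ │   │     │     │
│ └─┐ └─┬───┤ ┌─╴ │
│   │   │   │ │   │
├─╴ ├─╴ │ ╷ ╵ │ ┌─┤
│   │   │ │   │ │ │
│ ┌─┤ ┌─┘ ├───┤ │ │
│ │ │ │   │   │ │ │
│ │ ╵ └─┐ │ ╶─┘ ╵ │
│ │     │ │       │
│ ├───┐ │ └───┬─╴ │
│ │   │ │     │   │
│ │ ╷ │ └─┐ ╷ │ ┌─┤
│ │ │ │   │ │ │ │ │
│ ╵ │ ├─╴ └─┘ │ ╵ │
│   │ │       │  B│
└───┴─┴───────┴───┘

Checking each cell for number of passages:

Dead ends found at positions:
  (0, 2)
  (0, 4)
  (3, 8)
  (4, 1)
  (4, 3)
  (4, 6)
  (7, 5)
  (7, 8)
  (8, 2)
  (8, 3)
Total dead ends: 10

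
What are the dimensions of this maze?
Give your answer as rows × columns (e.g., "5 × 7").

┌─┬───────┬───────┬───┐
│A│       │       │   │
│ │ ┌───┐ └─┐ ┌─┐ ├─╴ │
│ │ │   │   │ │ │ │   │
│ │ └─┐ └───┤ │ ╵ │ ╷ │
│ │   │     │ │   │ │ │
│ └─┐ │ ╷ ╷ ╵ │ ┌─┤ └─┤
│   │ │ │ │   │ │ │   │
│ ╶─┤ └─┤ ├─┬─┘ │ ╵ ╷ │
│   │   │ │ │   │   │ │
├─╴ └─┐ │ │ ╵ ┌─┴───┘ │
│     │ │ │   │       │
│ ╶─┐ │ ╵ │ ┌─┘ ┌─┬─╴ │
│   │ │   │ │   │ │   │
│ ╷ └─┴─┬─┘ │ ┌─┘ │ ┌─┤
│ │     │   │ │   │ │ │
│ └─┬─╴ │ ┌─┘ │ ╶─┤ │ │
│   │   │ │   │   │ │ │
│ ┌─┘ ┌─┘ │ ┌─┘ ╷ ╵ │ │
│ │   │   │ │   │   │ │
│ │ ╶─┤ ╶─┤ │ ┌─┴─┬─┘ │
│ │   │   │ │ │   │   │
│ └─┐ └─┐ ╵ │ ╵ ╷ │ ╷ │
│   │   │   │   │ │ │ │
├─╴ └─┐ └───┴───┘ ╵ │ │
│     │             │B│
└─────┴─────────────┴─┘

Counting the maze dimensions:
Rows (vertical): 13
Columns (horizontal): 11
Dimensions: 13 × 11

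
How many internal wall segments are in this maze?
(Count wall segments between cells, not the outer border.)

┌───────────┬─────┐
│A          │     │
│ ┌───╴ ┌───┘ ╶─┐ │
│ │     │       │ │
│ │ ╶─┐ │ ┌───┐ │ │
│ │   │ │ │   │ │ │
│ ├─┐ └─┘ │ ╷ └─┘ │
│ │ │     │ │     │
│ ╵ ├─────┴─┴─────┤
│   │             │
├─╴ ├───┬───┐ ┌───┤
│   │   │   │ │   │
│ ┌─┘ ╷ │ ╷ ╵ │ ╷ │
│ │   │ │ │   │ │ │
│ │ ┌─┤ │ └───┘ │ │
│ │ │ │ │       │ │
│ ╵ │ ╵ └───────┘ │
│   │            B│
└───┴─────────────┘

Counting internal wall segments:
Total internal walls: 64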